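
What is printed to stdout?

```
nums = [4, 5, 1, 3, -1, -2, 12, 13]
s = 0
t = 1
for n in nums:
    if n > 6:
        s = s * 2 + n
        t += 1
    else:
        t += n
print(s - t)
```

n=4: not >6; t=5
n=5: not >6; t=10
n=1: not >6; t=11
n=3: not >6; t=14
n=-1: not >6; t=13
n=-2: not >6; t=11
n=12: >6, s = 0*2+12 = 12; t=12
n=13: >6, s = 12*2+13 = 37; t=13
s-t = 37-13 = 24

24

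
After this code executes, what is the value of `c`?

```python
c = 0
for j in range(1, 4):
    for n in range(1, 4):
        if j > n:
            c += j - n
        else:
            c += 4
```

j=1,n=1: not 1>1, c = 0+4 = 4
j=1,n=2: not 1>2, c = 4+4 = 8
j=1,n=3: not 1>3, c = 8+4 = 12
j=2,n=1: 2>1, c = 12+1 = 13
j=2,n=2: not 2>2, c = 13+4 = 17
j=2,n=3: not 2>3, c = 17+4 = 21
j=3,n=1: 3>1, c = 21+2 = 23
j=3,n=2: 3>2, c = 23+1 = 24
j=3,n=3: not 3>3, c = 24+4 = 28

28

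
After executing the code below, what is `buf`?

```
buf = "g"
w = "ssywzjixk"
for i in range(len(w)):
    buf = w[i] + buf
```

'kxijzwyssg'

i=0: prepend 's' → 'sg'
i=1: prepend 's' → 'ssg'
i=2: prepend 'y' → 'yssg'
i=3: prepend 'w' → 'wyssg'
i=4: prepend 'z' → 'zwyssg'
i=5: prepend 'j' → 'jzwyssg'
i=6: prepend 'i' → 'ijzwyssg'
i=7: prepend 'x' → 'xijzwyssg'
i=8: prepend 'k' → 'kxijzwyssg'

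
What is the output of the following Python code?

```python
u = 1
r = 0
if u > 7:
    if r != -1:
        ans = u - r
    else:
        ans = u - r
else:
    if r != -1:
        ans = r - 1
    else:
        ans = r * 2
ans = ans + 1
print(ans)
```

0

u=1, r=0
u > 7 is False; r != -1 is True
→ ans = r - 1 = -1
ans = (-1)+1 = 0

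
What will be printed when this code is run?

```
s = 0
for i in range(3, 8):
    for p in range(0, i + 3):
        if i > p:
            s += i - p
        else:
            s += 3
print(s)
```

i=3,p=0: 3>0, s = 0+3 = 3
i=3,p=1: 3>1, s = 3+2 = 5
i=3,p=2: 3>2, s = 5+1 = 6
i=3,p=3: not 3>3, s = 6+3 = 9
i=3,p=4: not 3>4, s = 9+3 = 12
i=3,p=5: not 3>5, s = 12+3 = 15
i=4,p=0: 4>0, s = 15+4 = 19
i=4,p=1: 4>1, s = 19+3 = 22
i=4,p=2: 4>2, s = 22+2 = 24
i=4,p=3: 4>3, s = 24+1 = 25
i=4,p=4: not 4>4, s = 25+3 = 28
i=4,p=5: not 4>5, s = 28+3 = 31
i=4,p=6: not 4>6, s = 31+3 = 34
i=5,p=0: 5>0, s = 34+5 = 39
i=5,p=1: 5>1, s = 39+4 = 43
i=5,p=2: 5>2, s = 43+3 = 46
i=5,p=3: 5>3, s = 46+2 = 48
i=5,p=4: 5>4, s = 48+1 = 49
i=5,p=5: not 5>5, s = 49+3 = 52
i=5,p=6: not 5>6, s = 52+3 = 55
i=5,p=7: not 5>7, s = 55+3 = 58
i=6,p=0: 6>0, s = 58+6 = 64
i=6,p=1: 6>1, s = 64+5 = 69
i=6,p=2: 6>2, s = 69+4 = 73
i=6,p=3: 6>3, s = 73+3 = 76
i=6,p=4: 6>4, s = 76+2 = 78
i=6,p=5: 6>5, s = 78+1 = 79
i=6,p=6: not 6>6, s = 79+3 = 82
i=6,p=7: not 6>7, s = 82+3 = 85
i=6,p=8: not 6>8, s = 85+3 = 88
i=7,p=0: 7>0, s = 88+7 = 95
i=7,p=1: 7>1, s = 95+6 = 101
i=7,p=2: 7>2, s = 101+5 = 106
i=7,p=3: 7>3, s = 106+4 = 110
i=7,p=4: 7>4, s = 110+3 = 113
i=7,p=5: 7>5, s = 113+2 = 115
i=7,p=6: 7>6, s = 115+1 = 116
i=7,p=7: not 7>7, s = 116+3 = 119
i=7,p=8: not 7>8, s = 119+3 = 122
i=7,p=9: not 7>9, s = 122+3 = 125

125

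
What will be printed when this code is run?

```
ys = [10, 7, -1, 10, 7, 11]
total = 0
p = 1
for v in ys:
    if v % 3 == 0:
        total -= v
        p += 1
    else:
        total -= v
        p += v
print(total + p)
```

1

v=10: not %3==0, total = 0-10 = -10; p=11
v=7: not %3==0, total = (-10)-7 = -17; p=18
v=-1: not %3==0, total = (-17)-(-1) = -16; p=17
v=10: not %3==0, total = (-16)-10 = -26; p=27
v=7: not %3==0, total = (-26)-7 = -33; p=34
v=11: not %3==0, total = (-33)-11 = -44; p=45
total+p = (-44)+45 = 1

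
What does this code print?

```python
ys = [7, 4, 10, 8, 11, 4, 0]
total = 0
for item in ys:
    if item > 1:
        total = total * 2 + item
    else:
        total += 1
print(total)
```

item=7: >1, total = 0*2+7 = 7
item=4: >1, total = 7*2+4 = 18
item=10: >1, total = 18*2+10 = 46
item=8: >1, total = 46*2+8 = 100
item=11: >1, total = 100*2+11 = 211
item=4: >1, total = 211*2+4 = 426
item=0: not >1, total = 426+1 = 427

427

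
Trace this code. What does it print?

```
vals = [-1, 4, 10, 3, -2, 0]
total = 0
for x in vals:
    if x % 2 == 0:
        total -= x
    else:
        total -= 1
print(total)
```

-14

x=-1: not even, total = 0-1 = -1
x=4: even, total = (-1)-4 = -5
x=10: even, total = (-5)-10 = -15
x=3: not even, total = (-15)-1 = -16
x=-2: even, total = (-16)-(-2) = -14
x=0: even, total = (-14)-0 = -14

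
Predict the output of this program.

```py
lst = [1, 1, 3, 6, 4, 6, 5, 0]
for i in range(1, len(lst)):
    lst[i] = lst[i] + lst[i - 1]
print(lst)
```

[1, 2, 5, 11, 15, 21, 26, 26]

i=1: lst[1] = 1+1 = 2 → [1, 2, 3, 6, 4, 6, 5, 0]
i=2: lst[2] = 3+2 = 5 → [1, 2, 5, 6, 4, 6, 5, 0]
i=3: lst[3] = 6+5 = 11 → [1, 2, 5, 11, 4, 6, 5, 0]
i=4: lst[4] = 4+11 = 15 → [1, 2, 5, 11, 15, 6, 5, 0]
i=5: lst[5] = 6+15 = 21 → [1, 2, 5, 11, 15, 21, 5, 0]
i=6: lst[6] = 5+21 = 26 → [1, 2, 5, 11, 15, 21, 26, 0]
i=7: lst[7] = 0+26 = 26 → [1, 2, 5, 11, 15, 21, 26, 26]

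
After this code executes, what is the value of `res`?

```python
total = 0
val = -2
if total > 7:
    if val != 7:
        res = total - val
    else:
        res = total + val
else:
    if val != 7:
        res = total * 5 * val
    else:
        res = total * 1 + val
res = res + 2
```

2

total=0, val=-2
total > 7 is False; val != 7 is True
→ res = total * 5 * val = 0
res = 0+2 = 2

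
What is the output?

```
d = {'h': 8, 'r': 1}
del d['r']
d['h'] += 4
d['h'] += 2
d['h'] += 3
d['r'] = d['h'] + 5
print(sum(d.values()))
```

39

del 'r' → {'h': 8}
d['h'] = 8+4 = 12 → {'h': 12}
d['h'] = 12+2 = 14 → {'h': 14}
d['h'] = 14+3 = 17 → {'h': 17}
d['r'] = d['h']+5 = 22 → {'h': 17, 'r': 22}
sum of values = 39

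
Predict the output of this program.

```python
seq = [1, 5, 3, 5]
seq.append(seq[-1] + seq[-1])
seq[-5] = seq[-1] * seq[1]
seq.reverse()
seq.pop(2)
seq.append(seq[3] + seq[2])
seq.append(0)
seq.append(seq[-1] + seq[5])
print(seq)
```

append seq[-1]+seq[-1] = 5+5 = 10 → [1, 5, 3, 5, 10]
seq[-5] = seq[-1]*seq[1] = 10*5 = 50 → [50, 5, 3, 5, 10]
reverse → [10, 5, 3, 5, 50]
pop(2) removes 3 → [10, 5, 5, 50]
append seq[3]+seq[2] = 50+5 = 55 → [10, 5, 5, 50, 55]
append 0 → [10, 5, 5, 50, 55, 0]
append seq[-1]+seq[5] = 0+0 = 0 → [10, 5, 5, 50, 55, 0, 0]

[10, 5, 5, 50, 55, 0, 0]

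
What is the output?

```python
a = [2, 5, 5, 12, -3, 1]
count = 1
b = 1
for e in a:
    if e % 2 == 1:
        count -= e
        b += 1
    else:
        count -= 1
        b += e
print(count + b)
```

10

e=2: not odd, count = 1-1 = 0; b=3
e=5: odd, count = 0-5 = -5; b=4
e=5: odd, count = (-5)-5 = -10; b=5
e=12: not odd, count = (-10)-1 = -11; b=17
e=-3: odd, count = (-11)-(-3) = -8; b=18
e=1: odd, count = (-8)-1 = -9; b=19
count+b = (-9)+19 = 10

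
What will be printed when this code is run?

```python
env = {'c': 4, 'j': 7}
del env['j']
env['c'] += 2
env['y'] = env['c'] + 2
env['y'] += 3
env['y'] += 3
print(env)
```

{'c': 6, 'y': 14}

del 'j' → {'c': 4}
env['c'] = 4+2 = 6 → {'c': 6}
env['y'] = env['c']+2 = 8 → {'c': 6, 'y': 8}
env['y'] = 8+3 = 11 → {'c': 6, 'y': 11}
env['y'] = 11+3 = 14 → {'c': 6, 'y': 14}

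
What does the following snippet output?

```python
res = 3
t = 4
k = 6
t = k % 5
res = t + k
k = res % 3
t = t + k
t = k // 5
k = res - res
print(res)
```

t = 6%5 = 1
res = 1+6 = 7
k = 7%3 = 1
t = 1+1 = 2
t = 1//5 = 0
k = 7-7 = 0

7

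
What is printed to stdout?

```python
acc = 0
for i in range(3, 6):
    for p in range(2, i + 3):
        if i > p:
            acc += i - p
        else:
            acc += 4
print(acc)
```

i=3,p=2: 3>2, acc = 0+1 = 1
i=3,p=3: not 3>3, acc = 1+4 = 5
i=3,p=4: not 3>4, acc = 5+4 = 9
i=3,p=5: not 3>5, acc = 9+4 = 13
i=4,p=2: 4>2, acc = 13+2 = 15
i=4,p=3: 4>3, acc = 15+1 = 16
i=4,p=4: not 4>4, acc = 16+4 = 20
i=4,p=5: not 4>5, acc = 20+4 = 24
i=4,p=6: not 4>6, acc = 24+4 = 28
i=5,p=2: 5>2, acc = 28+3 = 31
i=5,p=3: 5>3, acc = 31+2 = 33
i=5,p=4: 5>4, acc = 33+1 = 34
i=5,p=5: not 5>5, acc = 34+4 = 38
i=5,p=6: not 5>6, acc = 38+4 = 42
i=5,p=7: not 5>7, acc = 42+4 = 46

46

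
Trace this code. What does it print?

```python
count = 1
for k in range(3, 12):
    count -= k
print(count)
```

k=3: count = 1-3 = -2
k=4: count = (-2)-4 = -6
k=5: count = (-6)-5 = -11
k=6: count = (-11)-6 = -17
k=7: count = (-17)-7 = -24
k=8: count = (-24)-8 = -32
k=9: count = (-32)-9 = -41
k=10: count = (-41)-10 = -51
k=11: count = (-51)-11 = -62

-62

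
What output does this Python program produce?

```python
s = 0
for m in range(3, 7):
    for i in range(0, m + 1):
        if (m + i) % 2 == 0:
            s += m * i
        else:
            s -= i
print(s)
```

m=3,i=0: odd sum, s = 0-0 = 0
m=3,i=1: even sum, s = 0+3 = 3
m=3,i=2: odd sum, s = 3-2 = 1
m=3,i=3: even sum, s = 1+9 = 10
m=4,i=0: even sum, s = 10+0 = 10
m=4,i=1: odd sum, s = 10-1 = 9
m=4,i=2: even sum, s = 9+8 = 17
m=4,i=3: odd sum, s = 17-3 = 14
m=4,i=4: even sum, s = 14+16 = 30
m=5,i=0: odd sum, s = 30-0 = 30
m=5,i=1: even sum, s = 30+5 = 35
m=5,i=2: odd sum, s = 35-2 = 33
m=5,i=3: even sum, s = 33+15 = 48
m=5,i=4: odd sum, s = 48-4 = 44
m=5,i=5: even sum, s = 44+25 = 69
m=6,i=0: even sum, s = 69+0 = 69
m=6,i=1: odd sum, s = 69-1 = 68
m=6,i=2: even sum, s = 68+12 = 80
m=6,i=3: odd sum, s = 80-3 = 77
m=6,i=4: even sum, s = 77+24 = 101
m=6,i=5: odd sum, s = 101-5 = 96
m=6,i=6: even sum, s = 96+36 = 132

132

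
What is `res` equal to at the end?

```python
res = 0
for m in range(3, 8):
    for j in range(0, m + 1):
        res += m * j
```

455

m=3,j=0: res = 0+0 = 0
m=3,j=1: res = 0+3 = 3
m=3,j=2: res = 3+6 = 9
m=3,j=3: res = 9+9 = 18
m=4,j=0: res = 18+0 = 18
m=4,j=1: res = 18+4 = 22
m=4,j=2: res = 22+8 = 30
m=4,j=3: res = 30+12 = 42
m=4,j=4: res = 42+16 = 58
m=5,j=0: res = 58+0 = 58
m=5,j=1: res = 58+5 = 63
m=5,j=2: res = 63+10 = 73
m=5,j=3: res = 73+15 = 88
m=5,j=4: res = 88+20 = 108
m=5,j=5: res = 108+25 = 133
m=6,j=0: res = 133+0 = 133
m=6,j=1: res = 133+6 = 139
m=6,j=2: res = 139+12 = 151
m=6,j=3: res = 151+18 = 169
m=6,j=4: res = 169+24 = 193
m=6,j=5: res = 193+30 = 223
m=6,j=6: res = 223+36 = 259
m=7,j=0: res = 259+0 = 259
m=7,j=1: res = 259+7 = 266
m=7,j=2: res = 266+14 = 280
m=7,j=3: res = 280+21 = 301
m=7,j=4: res = 301+28 = 329
m=7,j=5: res = 329+35 = 364
m=7,j=6: res = 364+42 = 406
m=7,j=7: res = 406+49 = 455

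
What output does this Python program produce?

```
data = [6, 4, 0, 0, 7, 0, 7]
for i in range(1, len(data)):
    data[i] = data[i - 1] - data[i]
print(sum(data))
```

i=1: data[1] = 6-4 = 2 → [6, 2, 0, 0, 7, 0, 7]
i=2: data[2] = 2-0 = 2 → [6, 2, 2, 0, 7, 0, 7]
i=3: data[3] = 2-0 = 2 → [6, 2, 2, 2, 7, 0, 7]
i=4: data[4] = 2-7 = -5 → [6, 2, 2, 2, -5, 0, 7]
i=5: data[5] = (-5)-0 = -5 → [6, 2, 2, 2, -5, -5, 7]
i=6: data[6] = (-5)-7 = -12 → [6, 2, 2, 2, -5, -5, -12]
sum = -10

-10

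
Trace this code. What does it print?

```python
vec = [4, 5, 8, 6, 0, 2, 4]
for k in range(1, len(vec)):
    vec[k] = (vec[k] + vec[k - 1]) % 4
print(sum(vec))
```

14

k=1: vec[1] = (5+4)%4 = 1 → [4, 1, 8, 6, 0, 2, 4]
k=2: vec[2] = (8+1)%4 = 1 → [4, 1, 1, 6, 0, 2, 4]
k=3: vec[3] = (6+1)%4 = 3 → [4, 1, 1, 3, 0, 2, 4]
k=4: vec[4] = (0+3)%4 = 3 → [4, 1, 1, 3, 3, 2, 4]
k=5: vec[5] = (2+3)%4 = 1 → [4, 1, 1, 3, 3, 1, 4]
k=6: vec[6] = (4+1)%4 = 1 → [4, 1, 1, 3, 3, 1, 1]
sum = 14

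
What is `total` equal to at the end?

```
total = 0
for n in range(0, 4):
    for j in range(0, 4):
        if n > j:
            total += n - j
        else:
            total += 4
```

n=0,j=0: not 0>0, total = 0+4 = 4
n=0,j=1: not 0>1, total = 4+4 = 8
n=0,j=2: not 0>2, total = 8+4 = 12
n=0,j=3: not 0>3, total = 12+4 = 16
n=1,j=0: 1>0, total = 16+1 = 17
n=1,j=1: not 1>1, total = 17+4 = 21
n=1,j=2: not 1>2, total = 21+4 = 25
n=1,j=3: not 1>3, total = 25+4 = 29
n=2,j=0: 2>0, total = 29+2 = 31
n=2,j=1: 2>1, total = 31+1 = 32
n=2,j=2: not 2>2, total = 32+4 = 36
n=2,j=3: not 2>3, total = 36+4 = 40
n=3,j=0: 3>0, total = 40+3 = 43
n=3,j=1: 3>1, total = 43+2 = 45
n=3,j=2: 3>2, total = 45+1 = 46
n=3,j=3: not 3>3, total = 46+4 = 50

50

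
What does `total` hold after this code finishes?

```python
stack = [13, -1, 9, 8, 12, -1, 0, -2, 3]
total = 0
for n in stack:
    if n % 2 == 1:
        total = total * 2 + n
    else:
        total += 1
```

n=13: odd, total = 0*2+13 = 13
n=-1: odd, total = 13*2+(-1) = 25
n=9: odd, total = 25*2+9 = 59
n=8: not odd, total = 59+1 = 60
n=12: not odd, total = 60+1 = 61
n=-1: odd, total = 61*2+(-1) = 121
n=0: not odd, total = 121+1 = 122
n=-2: not odd, total = 122+1 = 123
n=3: odd, total = 123*2+3 = 249

249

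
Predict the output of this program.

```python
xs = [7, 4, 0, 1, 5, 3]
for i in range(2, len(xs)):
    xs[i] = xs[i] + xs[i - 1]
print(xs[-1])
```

i=2: xs[2] = 0+4 = 4 → [7, 4, 4, 1, 5, 3]
i=3: xs[3] = 1+4 = 5 → [7, 4, 4, 5, 5, 3]
i=4: xs[4] = 5+5 = 10 → [7, 4, 4, 5, 10, 3]
i=5: xs[5] = 3+10 = 13 → [7, 4, 4, 5, 10, 13]

13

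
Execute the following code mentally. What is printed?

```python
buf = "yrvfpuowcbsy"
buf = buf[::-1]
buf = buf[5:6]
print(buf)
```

reverse → 'ysbcwoupfvry'
slice [5:6] → 'o'

o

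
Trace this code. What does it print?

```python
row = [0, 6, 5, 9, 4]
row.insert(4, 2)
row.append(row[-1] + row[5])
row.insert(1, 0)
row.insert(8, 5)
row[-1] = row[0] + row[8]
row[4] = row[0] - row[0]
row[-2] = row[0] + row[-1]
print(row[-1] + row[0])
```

5

insert 2 at 4 → [0, 6, 5, 9, 2, 4]
append row[-1]+row[5] = 4+4 = 8 → [0, 6, 5, 9, 2, 4, 8]
insert 0 at 1 → [0, 0, 6, 5, 9, 2, 4, 8]
insert 5 at 8 → [0, 0, 6, 5, 9, 2, 4, 8, 5]
row[-1] = row[0]+row[8] = 0+5 = 5 → [0, 0, 6, 5, 9, 2, 4, 8, 5]
row[4] = row[0]-row[0] = 0-0 = 0 → [0, 0, 6, 5, 0, 2, 4, 8, 5]
row[-2] = row[0]+row[-1] = 0+5 = 5 → [0, 0, 6, 5, 0, 2, 4, 5, 5]
row[-1]+row[0] = 5+0 = 5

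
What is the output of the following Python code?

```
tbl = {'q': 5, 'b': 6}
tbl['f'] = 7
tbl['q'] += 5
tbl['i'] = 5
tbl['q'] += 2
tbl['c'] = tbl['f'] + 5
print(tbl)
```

{'q': 12, 'b': 6, 'f': 7, 'i': 5, 'c': 12}

tbl['f'] = 7 → {'q': 5, 'b': 6, 'f': 7}
tbl['q'] = 5+5 = 10 → {'q': 10, 'b': 6, 'f': 7}
tbl['i'] = 5 → {'q': 10, 'b': 6, 'f': 7, 'i': 5}
tbl['q'] = 10+2 = 12 → {'q': 12, 'b': 6, 'f': 7, 'i': 5}
tbl['c'] = tbl['f']+5 = 12 → {'q': 12, 'b': 6, 'f': 7, 'i': 5, 'c': 12}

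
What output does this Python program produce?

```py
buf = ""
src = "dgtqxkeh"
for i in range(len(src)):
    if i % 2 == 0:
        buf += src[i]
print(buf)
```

i=0: add 'd' → 'd'
i=1: skip
i=2: add 't' → 'dt'
i=3: skip
i=4: add 'x' → 'dtx'
i=5: skip
i=6: add 'e' → 'dtxe'
i=7: skip

dtxe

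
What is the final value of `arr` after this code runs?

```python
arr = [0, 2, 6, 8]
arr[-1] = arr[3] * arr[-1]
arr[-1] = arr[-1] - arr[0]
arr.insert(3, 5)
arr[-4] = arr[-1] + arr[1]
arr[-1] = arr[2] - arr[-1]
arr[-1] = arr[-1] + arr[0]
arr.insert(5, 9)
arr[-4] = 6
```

arr[-1] = arr[3]*arr[-1] = 8*8 = 64 → [0, 2, 6, 64]
arr[-1] = arr[-1]-arr[0] = 64-0 = 64 → [0, 2, 6, 64]
insert 5 at 3 → [0, 2, 6, 5, 64]
arr[-4] = arr[-1]+arr[1] = 64+2 = 66 → [0, 66, 6, 5, 64]
arr[-1] = arr[2]-arr[-1] = 6-64 = -58 → [0, 66, 6, 5, -58]
arr[-1] = arr[-1]+arr[0] = (-58)+0 = -58 → [0, 66, 6, 5, -58]
insert 9 at 5 → [0, 66, 6, 5, -58, 9]
arr[-4] = 6 → [0, 66, 6, 5, -58, 9]

[0, 66, 6, 5, -58, 9]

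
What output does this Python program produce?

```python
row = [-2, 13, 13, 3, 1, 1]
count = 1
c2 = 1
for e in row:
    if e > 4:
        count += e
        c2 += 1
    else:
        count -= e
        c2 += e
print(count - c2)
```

e=-2: not >4, count = 1-(-2) = 3; c2=-1
e=13: >4, count = 3+13 = 16; c2=0
e=13: >4, count = 16+13 = 29; c2=1
e=3: not >4, count = 29-3 = 26; c2=4
e=1: not >4, count = 26-1 = 25; c2=5
e=1: not >4, count = 25-1 = 24; c2=6
count-c2 = 24-6 = 18

18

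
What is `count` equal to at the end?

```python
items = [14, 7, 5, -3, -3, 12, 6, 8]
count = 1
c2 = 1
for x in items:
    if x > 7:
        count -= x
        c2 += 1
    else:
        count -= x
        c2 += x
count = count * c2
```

x=14: >7, count = 1-14 = -13; c2=2
x=7: not >7, count = (-13)-7 = -20; c2=9
x=5: not >7, count = (-20)-5 = -25; c2=14
x=-3: not >7, count = (-25)-(-3) = -22; c2=11
x=-3: not >7, count = (-22)-(-3) = -19; c2=8
x=12: >7, count = (-19)-12 = -31; c2=9
x=6: not >7, count = (-31)-6 = -37; c2=15
x=8: >7, count = (-37)-8 = -45; c2=16
count*c2 = (-45)*16 = -720

-720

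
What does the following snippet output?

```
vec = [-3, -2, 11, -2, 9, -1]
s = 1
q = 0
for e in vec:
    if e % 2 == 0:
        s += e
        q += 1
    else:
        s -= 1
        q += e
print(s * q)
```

e=-3: not even, s = 1-1 = 0; q=-3
e=-2: even, s = 0+(-2) = -2; q=-2
e=11: not even, s = (-2)-1 = -3; q=9
e=-2: even, s = (-3)+(-2) = -5; q=10
e=9: not even, s = (-5)-1 = -6; q=19
e=-1: not even, s = (-6)-1 = -7; q=18
s*q = (-7)*18 = -126

-126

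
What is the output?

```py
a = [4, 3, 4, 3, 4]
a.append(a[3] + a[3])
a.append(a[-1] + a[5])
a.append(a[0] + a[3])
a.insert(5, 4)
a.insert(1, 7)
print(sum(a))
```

append a[3]+a[3] = 3+3 = 6 → [4, 3, 4, 3, 4, 6]
append a[-1]+a[5] = 6+6 = 12 → [4, 3, 4, 3, 4, 6, 12]
append a[0]+a[3] = 4+3 = 7 → [4, 3, 4, 3, 4, 6, 12, 7]
insert 4 at 5 → [4, 3, 4, 3, 4, 4, 6, 12, 7]
insert 7 at 1 → [4, 7, 3, 4, 3, 4, 4, 6, 12, 7]
sum = 54

54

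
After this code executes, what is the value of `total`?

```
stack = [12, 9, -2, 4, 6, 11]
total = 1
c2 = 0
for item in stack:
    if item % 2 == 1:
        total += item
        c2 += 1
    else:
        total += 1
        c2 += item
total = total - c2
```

item=12: not odd, total = 1+1 = 2; c2=12
item=9: odd, total = 2+9 = 11; c2=13
item=-2: not odd, total = 11+1 = 12; c2=11
item=4: not odd, total = 12+1 = 13; c2=15
item=6: not odd, total = 13+1 = 14; c2=21
item=11: odd, total = 14+11 = 25; c2=22
total-c2 = 25-22 = 3

3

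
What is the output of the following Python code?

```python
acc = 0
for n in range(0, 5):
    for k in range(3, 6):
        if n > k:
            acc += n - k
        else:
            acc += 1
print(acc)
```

n=0,k=3: not 0>3, acc = 0+1 = 1
n=0,k=4: not 0>4, acc = 1+1 = 2
n=0,k=5: not 0>5, acc = 2+1 = 3
n=1,k=3: not 1>3, acc = 3+1 = 4
n=1,k=4: not 1>4, acc = 4+1 = 5
n=1,k=5: not 1>5, acc = 5+1 = 6
n=2,k=3: not 2>3, acc = 6+1 = 7
n=2,k=4: not 2>4, acc = 7+1 = 8
n=2,k=5: not 2>5, acc = 8+1 = 9
n=3,k=3: not 3>3, acc = 9+1 = 10
n=3,k=4: not 3>4, acc = 10+1 = 11
n=3,k=5: not 3>5, acc = 11+1 = 12
n=4,k=3: 4>3, acc = 12+1 = 13
n=4,k=4: not 4>4, acc = 13+1 = 14
n=4,k=5: not 4>5, acc = 14+1 = 15

15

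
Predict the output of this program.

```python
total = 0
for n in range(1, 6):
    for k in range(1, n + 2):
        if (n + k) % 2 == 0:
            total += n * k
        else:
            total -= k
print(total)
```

n=1,k=1: even sum, total = 0+1 = 1
n=1,k=2: odd sum, total = 1-2 = -1
n=2,k=1: odd sum, total = (-1)-1 = -2
n=2,k=2: even sum, total = (-2)+4 = 2
n=2,k=3: odd sum, total = 2-3 = -1
n=3,k=1: even sum, total = (-1)+3 = 2
n=3,k=2: odd sum, total = 2-2 = 0
n=3,k=3: even sum, total = 0+9 = 9
n=3,k=4: odd sum, total = 9-4 = 5
n=4,k=1: odd sum, total = 5-1 = 4
n=4,k=2: even sum, total = 4+8 = 12
n=4,k=3: odd sum, total = 12-3 = 9
n=4,k=4: even sum, total = 9+16 = 25
n=4,k=5: odd sum, total = 25-5 = 20
n=5,k=1: even sum, total = 20+5 = 25
n=5,k=2: odd sum, total = 25-2 = 23
n=5,k=3: even sum, total = 23+15 = 38
n=5,k=4: odd sum, total = 38-4 = 34
n=5,k=5: even sum, total = 34+25 = 59
n=5,k=6: odd sum, total = 59-6 = 53

53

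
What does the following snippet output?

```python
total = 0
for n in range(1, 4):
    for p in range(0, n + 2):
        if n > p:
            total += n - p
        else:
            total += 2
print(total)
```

22

n=1,p=0: 1>0, total = 0+1 = 1
n=1,p=1: not 1>1, total = 1+2 = 3
n=1,p=2: not 1>2, total = 3+2 = 5
n=2,p=0: 2>0, total = 5+2 = 7
n=2,p=1: 2>1, total = 7+1 = 8
n=2,p=2: not 2>2, total = 8+2 = 10
n=2,p=3: not 2>3, total = 10+2 = 12
n=3,p=0: 3>0, total = 12+3 = 15
n=3,p=1: 3>1, total = 15+2 = 17
n=3,p=2: 3>2, total = 17+1 = 18
n=3,p=3: not 3>3, total = 18+2 = 20
n=3,p=4: not 3>4, total = 20+2 = 22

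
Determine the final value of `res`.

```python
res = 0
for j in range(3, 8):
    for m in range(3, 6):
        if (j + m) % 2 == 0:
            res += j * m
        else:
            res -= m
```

j=3,m=3: even sum, res = 0+9 = 9
j=3,m=4: odd sum, res = 9-4 = 5
j=3,m=5: even sum, res = 5+15 = 20
j=4,m=3: odd sum, res = 20-3 = 17
j=4,m=4: even sum, res = 17+16 = 33
j=4,m=5: odd sum, res = 33-5 = 28
j=5,m=3: even sum, res = 28+15 = 43
j=5,m=4: odd sum, res = 43-4 = 39
j=5,m=5: even sum, res = 39+25 = 64
j=6,m=3: odd sum, res = 64-3 = 61
j=6,m=4: even sum, res = 61+24 = 85
j=6,m=5: odd sum, res = 85-5 = 80
j=7,m=3: even sum, res = 80+21 = 101
j=7,m=4: odd sum, res = 101-4 = 97
j=7,m=5: even sum, res = 97+35 = 132

132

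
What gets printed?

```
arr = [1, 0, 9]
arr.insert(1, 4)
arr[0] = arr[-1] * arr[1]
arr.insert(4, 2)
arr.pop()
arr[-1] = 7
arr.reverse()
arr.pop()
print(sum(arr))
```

11

insert 4 at 1 → [1, 4, 0, 9]
arr[0] = arr[-1]*arr[1] = 9*4 = 36 → [36, 4, 0, 9]
insert 2 at 4 → [36, 4, 0, 9, 2]
pop() removes 2 → [36, 4, 0, 9]
arr[-1] = 7 → [36, 4, 0, 7]
reverse → [7, 0, 4, 36]
pop() removes 36 → [7, 0, 4]
sum = 11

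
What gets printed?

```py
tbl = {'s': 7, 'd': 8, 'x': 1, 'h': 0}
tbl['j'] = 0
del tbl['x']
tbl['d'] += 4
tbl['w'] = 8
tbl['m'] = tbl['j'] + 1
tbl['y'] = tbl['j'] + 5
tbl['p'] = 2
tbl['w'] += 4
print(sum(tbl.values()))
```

39

tbl['j'] = 0 → {'s': 7, 'd': 8, 'x': 1, 'h': 0, 'j': 0}
del 'x' → {'s': 7, 'd': 8, 'h': 0, 'j': 0}
tbl['d'] = 8+4 = 12 → {'s': 7, 'd': 12, 'h': 0, 'j': 0}
tbl['w'] = 8 → {'s': 7, 'd': 12, 'h': 0, 'j': 0, 'w': 8}
tbl['m'] = tbl['j']+1 = 1 → {'s': 7, 'd': 12, 'h': 0, 'j': 0, 'w': 8, 'm': 1}
tbl['y'] = tbl['j']+5 = 5 → {'s': 7, 'd': 12, 'h': 0, 'j': 0, 'w': 8, 'm': 1, 'y': 5}
tbl['p'] = 2 → {'s': 7, 'd': 12, 'h': 0, 'j': 0, 'w': 8, 'm': 1, 'y': 5, 'p': 2}
tbl['w'] = 8+4 = 12 → {'s': 7, 'd': 12, 'h': 0, 'j': 0, 'w': 12, 'm': 1, 'y': 5, 'p': 2}
sum of values = 39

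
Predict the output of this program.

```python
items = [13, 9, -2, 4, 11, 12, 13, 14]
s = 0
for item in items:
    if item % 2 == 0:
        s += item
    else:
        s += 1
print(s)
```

item=13: not even, s = 0+1 = 1
item=9: not even, s = 1+1 = 2
item=-2: even, s = 2+(-2) = 0
item=4: even, s = 0+4 = 4
item=11: not even, s = 4+1 = 5
item=12: even, s = 5+12 = 17
item=13: not even, s = 17+1 = 18
item=14: even, s = 18+14 = 32

32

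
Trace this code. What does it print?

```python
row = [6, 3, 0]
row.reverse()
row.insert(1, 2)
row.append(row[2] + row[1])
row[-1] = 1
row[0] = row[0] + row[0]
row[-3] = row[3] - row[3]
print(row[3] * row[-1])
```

reverse → [0, 3, 6]
insert 2 at 1 → [0, 2, 3, 6]
append row[2]+row[1] = 3+2 = 5 → [0, 2, 3, 6, 5]
row[-1] = 1 → [0, 2, 3, 6, 1]
row[0] = row[0]+row[0] = 0+0 = 0 → [0, 2, 3, 6, 1]
row[-3] = row[3]-row[3] = 6-6 = 0 → [0, 2, 0, 6, 1]
row[3]*row[-1] = 6*1 = 6

6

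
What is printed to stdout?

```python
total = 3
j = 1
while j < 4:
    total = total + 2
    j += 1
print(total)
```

9

j=1: total = 3+2 = 5
j=2: total = 5+2 = 7
j=3: total = 7+2 = 9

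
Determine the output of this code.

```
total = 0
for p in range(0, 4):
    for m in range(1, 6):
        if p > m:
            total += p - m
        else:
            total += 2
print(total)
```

38

p=0,m=1: not 0>1, total = 0+2 = 2
p=0,m=2: not 0>2, total = 2+2 = 4
p=0,m=3: not 0>3, total = 4+2 = 6
p=0,m=4: not 0>4, total = 6+2 = 8
p=0,m=5: not 0>5, total = 8+2 = 10
p=1,m=1: not 1>1, total = 10+2 = 12
p=1,m=2: not 1>2, total = 12+2 = 14
p=1,m=3: not 1>3, total = 14+2 = 16
p=1,m=4: not 1>4, total = 16+2 = 18
p=1,m=5: not 1>5, total = 18+2 = 20
p=2,m=1: 2>1, total = 20+1 = 21
p=2,m=2: not 2>2, total = 21+2 = 23
p=2,m=3: not 2>3, total = 23+2 = 25
p=2,m=4: not 2>4, total = 25+2 = 27
p=2,m=5: not 2>5, total = 27+2 = 29
p=3,m=1: 3>1, total = 29+2 = 31
p=3,m=2: 3>2, total = 31+1 = 32
p=3,m=3: not 3>3, total = 32+2 = 34
p=3,m=4: not 3>4, total = 34+2 = 36
p=3,m=5: not 3>5, total = 36+2 = 38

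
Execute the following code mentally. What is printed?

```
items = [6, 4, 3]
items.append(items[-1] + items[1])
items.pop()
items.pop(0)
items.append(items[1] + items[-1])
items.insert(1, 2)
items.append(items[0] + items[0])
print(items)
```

[4, 2, 3, 6, 8]

append items[-1]+items[1] = 3+4 = 7 → [6, 4, 3, 7]
pop() removes 7 → [6, 4, 3]
pop(0) removes 6 → [4, 3]
append items[1]+items[-1] = 3+3 = 6 → [4, 3, 6]
insert 2 at 1 → [4, 2, 3, 6]
append items[0]+items[0] = 4+4 = 8 → [4, 2, 3, 6, 8]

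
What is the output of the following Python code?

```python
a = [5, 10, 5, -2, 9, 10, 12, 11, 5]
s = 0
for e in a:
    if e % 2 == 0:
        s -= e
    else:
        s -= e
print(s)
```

-65

e=5: not even, s = 0-5 = -5
e=10: even, s = (-5)-10 = -15
e=5: not even, s = (-15)-5 = -20
e=-2: even, s = (-20)-(-2) = -18
e=9: not even, s = (-18)-9 = -27
e=10: even, s = (-27)-10 = -37
e=12: even, s = (-37)-12 = -49
e=11: not even, s = (-49)-11 = -60
e=5: not even, s = (-60)-5 = -65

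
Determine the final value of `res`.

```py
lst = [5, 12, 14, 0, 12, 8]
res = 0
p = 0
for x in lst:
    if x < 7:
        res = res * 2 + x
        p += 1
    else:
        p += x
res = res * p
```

480

x=5: <7, res = 0*2+5 = 5; p=1
x=12: not <7; p=13
x=14: not <7; p=27
x=0: <7, res = 5*2+0 = 10; p=28
x=12: not <7; p=40
x=8: not <7; p=48
res*p = 10*48 = 480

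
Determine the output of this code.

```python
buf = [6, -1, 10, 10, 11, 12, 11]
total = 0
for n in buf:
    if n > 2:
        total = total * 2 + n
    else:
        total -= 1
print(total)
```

n=6: >2, total = 0*2+6 = 6
n=-1: not >2, total = 6-1 = 5
n=10: >2, total = 5*2+10 = 20
n=10: >2, total = 20*2+10 = 50
n=11: >2, total = 50*2+11 = 111
n=12: >2, total = 111*2+12 = 234
n=11: >2, total = 234*2+11 = 479

479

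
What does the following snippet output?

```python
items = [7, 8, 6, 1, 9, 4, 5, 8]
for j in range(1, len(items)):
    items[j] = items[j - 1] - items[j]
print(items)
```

j=1: items[1] = 7-8 = -1 → [7, -1, 6, 1, 9, 4, 5, 8]
j=2: items[2] = (-1)-6 = -7 → [7, -1, -7, 1, 9, 4, 5, 8]
j=3: items[3] = (-7)-1 = -8 → [7, -1, -7, -8, 9, 4, 5, 8]
j=4: items[4] = (-8)-9 = -17 → [7, -1, -7, -8, -17, 4, 5, 8]
j=5: items[5] = (-17)-4 = -21 → [7, -1, -7, -8, -17, -21, 5, 8]
j=6: items[6] = (-21)-5 = -26 → [7, -1, -7, -8, -17, -21, -26, 8]
j=7: items[7] = (-26)-8 = -34 → [7, -1, -7, -8, -17, -21, -26, -34]

[7, -1, -7, -8, -17, -21, -26, -34]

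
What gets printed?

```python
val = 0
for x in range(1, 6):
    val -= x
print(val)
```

x=1: val = 0-1 = -1
x=2: val = (-1)-2 = -3
x=3: val = (-3)-3 = -6
x=4: val = (-6)-4 = -10
x=5: val = (-10)-5 = -15

-15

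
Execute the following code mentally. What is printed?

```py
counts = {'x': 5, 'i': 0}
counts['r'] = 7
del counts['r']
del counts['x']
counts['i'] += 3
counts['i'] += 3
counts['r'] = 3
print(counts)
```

{'i': 6, 'r': 3}

counts['r'] = 7 → {'x': 5, 'i': 0, 'r': 7}
del 'r' → {'x': 5, 'i': 0}
del 'x' → {'i': 0}
counts['i'] = 0+3 = 3 → {'i': 3}
counts['i'] = 3+3 = 6 → {'i': 6}
counts['r'] = 3 → {'i': 6, 'r': 3}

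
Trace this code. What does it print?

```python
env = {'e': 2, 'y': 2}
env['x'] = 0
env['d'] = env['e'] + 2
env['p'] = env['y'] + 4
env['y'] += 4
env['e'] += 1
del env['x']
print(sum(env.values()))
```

env['x'] = 0 → {'e': 2, 'y': 2, 'x': 0}
env['d'] = env['e']+2 = 4 → {'e': 2, 'y': 2, 'x': 0, 'd': 4}
env['p'] = env['y']+4 = 6 → {'e': 2, 'y': 2, 'x': 0, 'd': 4, 'p': 6}
env['y'] = 2+4 = 6 → {'e': 2, 'y': 6, 'x': 0, 'd': 4, 'p': 6}
env['e'] = 2+1 = 3 → {'e': 3, 'y': 6, 'x': 0, 'd': 4, 'p': 6}
del 'x' → {'e': 3, 'y': 6, 'd': 4, 'p': 6}
sum of values = 19

19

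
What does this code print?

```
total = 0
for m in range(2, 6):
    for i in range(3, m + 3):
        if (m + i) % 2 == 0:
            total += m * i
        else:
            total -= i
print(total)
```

122

m=2,i=3: odd sum, total = 0-3 = -3
m=2,i=4: even sum, total = (-3)+8 = 5
m=3,i=3: even sum, total = 5+9 = 14
m=3,i=4: odd sum, total = 14-4 = 10
m=3,i=5: even sum, total = 10+15 = 25
m=4,i=3: odd sum, total = 25-3 = 22
m=4,i=4: even sum, total = 22+16 = 38
m=4,i=5: odd sum, total = 38-5 = 33
m=4,i=6: even sum, total = 33+24 = 57
m=5,i=3: even sum, total = 57+15 = 72
m=5,i=4: odd sum, total = 72-4 = 68
m=5,i=5: even sum, total = 68+25 = 93
m=5,i=6: odd sum, total = 93-6 = 87
m=5,i=7: even sum, total = 87+35 = 122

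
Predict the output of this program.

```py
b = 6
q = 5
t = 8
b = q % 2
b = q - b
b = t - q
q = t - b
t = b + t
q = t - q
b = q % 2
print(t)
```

11

b = 5%2 = 1
b = 5-1 = 4
b = 8-5 = 3
q = 8-3 = 5
t = 3+8 = 11
q = 11-5 = 6
b = 6%2 = 0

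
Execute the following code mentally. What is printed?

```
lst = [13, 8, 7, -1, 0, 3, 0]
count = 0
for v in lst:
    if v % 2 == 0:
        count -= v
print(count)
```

-8

v=13: not even
v=8: even, count = 0-8 = -8
v=7: not even
v=-1: not even
v=0: even, count = (-8)-0 = -8
v=3: not even
v=0: even, count = (-8)-0 = -8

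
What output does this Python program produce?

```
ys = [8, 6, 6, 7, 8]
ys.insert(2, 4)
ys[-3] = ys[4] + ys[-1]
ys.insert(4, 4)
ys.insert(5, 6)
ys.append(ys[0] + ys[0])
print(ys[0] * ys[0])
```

insert 4 at 2 → [8, 6, 4, 6, 7, 8]
ys[-3] = ys[4]+ys[-1] = 7+8 = 15 → [8, 6, 4, 15, 7, 8]
insert 4 at 4 → [8, 6, 4, 15, 4, 7, 8]
insert 6 at 5 → [8, 6, 4, 15, 4, 6, 7, 8]
append ys[0]+ys[0] = 8+8 = 16 → [8, 6, 4, 15, 4, 6, 7, 8, 16]
ys[0]*ys[0] = 8*8 = 64

64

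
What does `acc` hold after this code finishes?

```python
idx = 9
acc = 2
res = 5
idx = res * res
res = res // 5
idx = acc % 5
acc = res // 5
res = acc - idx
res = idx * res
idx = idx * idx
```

idx = 5*5 = 25
res = 5//5 = 1
idx = 2%5 = 2
acc = 1//5 = 0
res = 0-2 = -2
res = 2*(-2) = -4
idx = 2*2 = 4

0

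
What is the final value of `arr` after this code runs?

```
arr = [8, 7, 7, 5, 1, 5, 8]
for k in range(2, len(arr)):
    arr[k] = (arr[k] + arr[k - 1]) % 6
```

[8, 7, 2, 1, 2, 1, 3]

k=2: arr[2] = (7+7)%6 = 2 → [8, 7, 2, 5, 1, 5, 8]
k=3: arr[3] = (5+2)%6 = 1 → [8, 7, 2, 1, 1, 5, 8]
k=4: arr[4] = (1+1)%6 = 2 → [8, 7, 2, 1, 2, 5, 8]
k=5: arr[5] = (5+2)%6 = 1 → [8, 7, 2, 1, 2, 1, 8]
k=6: arr[6] = (8+1)%6 = 3 → [8, 7, 2, 1, 2, 1, 3]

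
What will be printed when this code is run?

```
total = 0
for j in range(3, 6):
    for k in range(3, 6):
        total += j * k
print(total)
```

j=3,k=3: total = 0+9 = 9
j=3,k=4: total = 9+12 = 21
j=3,k=5: total = 21+15 = 36
j=4,k=3: total = 36+12 = 48
j=4,k=4: total = 48+16 = 64
j=4,k=5: total = 64+20 = 84
j=5,k=3: total = 84+15 = 99
j=5,k=4: total = 99+20 = 119
j=5,k=5: total = 119+25 = 144

144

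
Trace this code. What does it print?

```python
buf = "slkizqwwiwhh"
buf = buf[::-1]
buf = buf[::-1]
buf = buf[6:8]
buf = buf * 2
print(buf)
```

wwww

reverse → 'hhwiwwqzikls'
reverse → 'slkizqwwiwhh'
slice [6:8] → 'ww'
repeat ×2 → 'wwww'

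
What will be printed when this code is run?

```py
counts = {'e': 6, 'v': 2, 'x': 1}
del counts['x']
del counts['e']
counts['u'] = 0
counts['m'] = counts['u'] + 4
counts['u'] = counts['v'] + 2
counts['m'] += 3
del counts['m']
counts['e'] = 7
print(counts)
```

{'v': 2, 'u': 4, 'e': 7}

del 'x' → {'e': 6, 'v': 2}
del 'e' → {'v': 2}
counts['u'] = 0 → {'v': 2, 'u': 0}
counts['m'] = counts['u']+4 = 4 → {'v': 2, 'u': 0, 'm': 4}
counts['u'] = counts['v']+2 = 4 → {'v': 2, 'u': 4, 'm': 4}
counts['m'] = 4+3 = 7 → {'v': 2, 'u': 4, 'm': 7}
del 'm' → {'v': 2, 'u': 4}
counts['e'] = 7 → {'v': 2, 'u': 4, 'e': 7}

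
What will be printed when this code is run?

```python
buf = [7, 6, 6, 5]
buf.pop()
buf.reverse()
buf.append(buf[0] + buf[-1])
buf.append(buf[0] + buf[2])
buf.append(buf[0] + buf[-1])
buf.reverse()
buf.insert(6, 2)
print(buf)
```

[19, 13, 13, 7, 6, 6, 2]

pop() removes 5 → [7, 6, 6]
reverse → [6, 6, 7]
append buf[0]+buf[-1] = 6+7 = 13 → [6, 6, 7, 13]
append buf[0]+buf[2] = 6+7 = 13 → [6, 6, 7, 13, 13]
append buf[0]+buf[-1] = 6+13 = 19 → [6, 6, 7, 13, 13, 19]
reverse → [19, 13, 13, 7, 6, 6]
insert 2 at 6 → [19, 13, 13, 7, 6, 6, 2]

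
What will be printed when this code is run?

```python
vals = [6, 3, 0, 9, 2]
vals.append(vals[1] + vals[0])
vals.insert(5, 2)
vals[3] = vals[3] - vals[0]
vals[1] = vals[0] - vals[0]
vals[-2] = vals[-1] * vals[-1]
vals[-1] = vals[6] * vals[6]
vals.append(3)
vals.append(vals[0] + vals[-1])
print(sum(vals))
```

append vals[1]+vals[0] = 3+6 = 9 → [6, 3, 0, 9, 2, 9]
insert 2 at 5 → [6, 3, 0, 9, 2, 2, 9]
vals[3] = vals[3]-vals[0] = 9-6 = 3 → [6, 3, 0, 3, 2, 2, 9]
vals[1] = vals[0]-vals[0] = 6-6 = 0 → [6, 0, 0, 3, 2, 2, 9]
vals[-2] = vals[-1]*vals[-1] = 9*9 = 81 → [6, 0, 0, 3, 2, 81, 9]
vals[-1] = vals[6]*vals[6] = 9*9 = 81 → [6, 0, 0, 3, 2, 81, 81]
append 3 → [6, 0, 0, 3, 2, 81, 81, 3]
append vals[0]+vals[-1] = 6+3 = 9 → [6, 0, 0, 3, 2, 81, 81, 3, 9]
sum = 185

185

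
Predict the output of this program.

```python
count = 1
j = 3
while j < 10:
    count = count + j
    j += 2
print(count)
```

25

j=3: count = 1+3 = 4
j=5: count = 4+5 = 9
j=7: count = 9+7 = 16
j=9: count = 16+9 = 25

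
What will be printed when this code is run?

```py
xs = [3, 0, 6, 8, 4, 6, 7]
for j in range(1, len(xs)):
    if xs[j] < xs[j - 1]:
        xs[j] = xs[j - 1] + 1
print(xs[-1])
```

11

j=1: 0<3, xs[1] = 3+1 = 4 → [3, 4, 6, 8, 4, 6, 7]
j=2: 6>=4, unchanged → [3, 4, 6, 8, 4, 6, 7]
j=3: 8>=6, unchanged → [3, 4, 6, 8, 4, 6, 7]
j=4: 4<8, xs[4] = 8+1 = 9 → [3, 4, 6, 8, 9, 6, 7]
j=5: 6<9, xs[5] = 9+1 = 10 → [3, 4, 6, 8, 9, 10, 7]
j=6: 7<10, xs[6] = 10+1 = 11 → [3, 4, 6, 8, 9, 10, 11]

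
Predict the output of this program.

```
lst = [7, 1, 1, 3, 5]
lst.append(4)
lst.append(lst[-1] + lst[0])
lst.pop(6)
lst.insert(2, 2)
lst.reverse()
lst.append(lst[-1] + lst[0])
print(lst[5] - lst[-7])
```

append 4 → [7, 1, 1, 3, 5, 4]
append lst[-1]+lst[0] = 4+7 = 11 → [7, 1, 1, 3, 5, 4, 11]
pop(6) removes 11 → [7, 1, 1, 3, 5, 4]
insert 2 at 2 → [7, 1, 2, 1, 3, 5, 4]
reverse → [4, 5, 3, 1, 2, 1, 7]
append lst[-1]+lst[0] = 7+4 = 11 → [4, 5, 3, 1, 2, 1, 7, 11]
lst[5]-lst[-7] = 1-5 = -4

-4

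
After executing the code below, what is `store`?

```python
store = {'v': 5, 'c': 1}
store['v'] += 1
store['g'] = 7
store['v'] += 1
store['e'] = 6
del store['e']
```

store['v'] = 5+1 = 6 → {'v': 6, 'c': 1}
store['g'] = 7 → {'v': 6, 'c': 1, 'g': 7}
store['v'] = 6+1 = 7 → {'v': 7, 'c': 1, 'g': 7}
store['e'] = 6 → {'v': 7, 'c': 1, 'g': 7, 'e': 6}
del 'e' → {'v': 7, 'c': 1, 'g': 7}

{'v': 7, 'c': 1, 'g': 7}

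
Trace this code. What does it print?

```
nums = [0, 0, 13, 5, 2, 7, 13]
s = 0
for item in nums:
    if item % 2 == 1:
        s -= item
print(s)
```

item=0: not odd
item=0: not odd
item=13: odd, s = 0-13 = -13
item=5: odd, s = (-13)-5 = -18
item=2: not odd
item=7: odd, s = (-18)-7 = -25
item=13: odd, s = (-25)-13 = -38

-38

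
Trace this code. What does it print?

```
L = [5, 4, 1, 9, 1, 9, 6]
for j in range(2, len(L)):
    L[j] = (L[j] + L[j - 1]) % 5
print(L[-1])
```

0

j=2: L[2] = (1+4)%5 = 0 → [5, 4, 0, 9, 1, 9, 6]
j=3: L[3] = (9+0)%5 = 4 → [5, 4, 0, 4, 1, 9, 6]
j=4: L[4] = (1+4)%5 = 0 → [5, 4, 0, 4, 0, 9, 6]
j=5: L[5] = (9+0)%5 = 4 → [5, 4, 0, 4, 0, 4, 6]
j=6: L[6] = (6+4)%5 = 0 → [5, 4, 0, 4, 0, 4, 0]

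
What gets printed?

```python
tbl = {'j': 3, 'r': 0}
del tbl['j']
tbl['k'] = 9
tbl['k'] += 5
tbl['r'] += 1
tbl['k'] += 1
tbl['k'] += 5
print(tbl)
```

del 'j' → {'r': 0}
tbl['k'] = 9 → {'r': 0, 'k': 9}
tbl['k'] = 9+5 = 14 → {'r': 0, 'k': 14}
tbl['r'] = 0+1 = 1 → {'r': 1, 'k': 14}
tbl['k'] = 14+1 = 15 → {'r': 1, 'k': 15}
tbl['k'] = 15+5 = 20 → {'r': 1, 'k': 20}

{'r': 1, 'k': 20}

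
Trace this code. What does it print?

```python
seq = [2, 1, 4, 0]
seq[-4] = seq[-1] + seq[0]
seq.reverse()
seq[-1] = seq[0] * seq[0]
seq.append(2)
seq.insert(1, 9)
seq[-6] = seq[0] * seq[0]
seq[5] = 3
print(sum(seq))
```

seq[-4] = seq[-1]+seq[0] = 0+2 = 2 → [2, 1, 4, 0]
reverse → [0, 4, 1, 2]
seq[-1] = seq[0]*seq[0] = 0*0 = 0 → [0, 4, 1, 0]
append 2 → [0, 4, 1, 0, 2]
insert 9 at 1 → [0, 9, 4, 1, 0, 2]
seq[-6] = seq[0]*seq[0] = 0*0 = 0 → [0, 9, 4, 1, 0, 2]
seq[5] = 3 → [0, 9, 4, 1, 0, 3]
sum = 17

17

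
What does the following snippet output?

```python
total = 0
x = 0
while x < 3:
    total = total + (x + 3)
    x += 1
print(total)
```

12

x=0: total = 0+3 = 3
x=1: total = 3+4 = 7
x=2: total = 7+5 = 12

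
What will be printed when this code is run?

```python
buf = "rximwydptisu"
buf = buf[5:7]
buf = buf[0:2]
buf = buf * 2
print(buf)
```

slice [5:7] → 'yd'
slice [0:2] → 'yd'
repeat ×2 → 'ydyd'

ydyd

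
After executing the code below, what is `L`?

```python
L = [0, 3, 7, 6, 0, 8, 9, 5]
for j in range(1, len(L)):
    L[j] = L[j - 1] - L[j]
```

[0, -3, -10, -16, -16, -24, -33, -38]

j=1: L[1] = 0-3 = -3 → [0, -3, 7, 6, 0, 8, 9, 5]
j=2: L[2] = (-3)-7 = -10 → [0, -3, -10, 6, 0, 8, 9, 5]
j=3: L[3] = (-10)-6 = -16 → [0, -3, -10, -16, 0, 8, 9, 5]
j=4: L[4] = (-16)-0 = -16 → [0, -3, -10, -16, -16, 8, 9, 5]
j=5: L[5] = (-16)-8 = -24 → [0, -3, -10, -16, -16, -24, 9, 5]
j=6: L[6] = (-24)-9 = -33 → [0, -3, -10, -16, -16, -24, -33, 5]
j=7: L[7] = (-33)-5 = -38 → [0, -3, -10, -16, -16, -24, -33, -38]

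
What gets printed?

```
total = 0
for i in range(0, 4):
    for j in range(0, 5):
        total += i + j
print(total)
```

70

i=0,j=0: total = 0+0 = 0
i=0,j=1: total = 0+1 = 1
i=0,j=2: total = 1+2 = 3
i=0,j=3: total = 3+3 = 6
i=0,j=4: total = 6+4 = 10
i=1,j=0: total = 10+1 = 11
i=1,j=1: total = 11+2 = 13
i=1,j=2: total = 13+3 = 16
i=1,j=3: total = 16+4 = 20
i=1,j=4: total = 20+5 = 25
i=2,j=0: total = 25+2 = 27
i=2,j=1: total = 27+3 = 30
i=2,j=2: total = 30+4 = 34
i=2,j=3: total = 34+5 = 39
i=2,j=4: total = 39+6 = 45
i=3,j=0: total = 45+3 = 48
i=3,j=1: total = 48+4 = 52
i=3,j=2: total = 52+5 = 57
i=3,j=3: total = 57+6 = 63
i=3,j=4: total = 63+7 = 70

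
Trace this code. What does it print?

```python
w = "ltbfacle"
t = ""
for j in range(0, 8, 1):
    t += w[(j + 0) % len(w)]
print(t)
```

ltbfacle

j=0: add w[0]='l' → 'l'
j=1: add w[1]='t' → 'lt'
j=2: add w[2]='b' → 'ltb'
j=3: add w[3]='f' → 'ltbf'
j=4: add w[4]='a' → 'ltbfa'
j=5: add w[5]='c' → 'ltbfac'
j=6: add w[6]='l' → 'ltbfacl'
j=7: add w[7]='e' → 'ltbfacle'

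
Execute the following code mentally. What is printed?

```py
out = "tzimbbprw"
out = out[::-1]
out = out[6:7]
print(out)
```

reverse → 'wrpbbmizt'
slice [6:7] → 'i'

i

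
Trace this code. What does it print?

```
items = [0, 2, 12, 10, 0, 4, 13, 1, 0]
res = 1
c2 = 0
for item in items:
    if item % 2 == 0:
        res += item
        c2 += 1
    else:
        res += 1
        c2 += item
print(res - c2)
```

item=0: even, res = 1+0 = 1; c2=1
item=2: even, res = 1+2 = 3; c2=2
item=12: even, res = 3+12 = 15; c2=3
item=10: even, res = 15+10 = 25; c2=4
item=0: even, res = 25+0 = 25; c2=5
item=4: even, res = 25+4 = 29; c2=6
item=13: not even, res = 29+1 = 30; c2=19
item=1: not even, res = 30+1 = 31; c2=20
item=0: even, res = 31+0 = 31; c2=21
res-c2 = 31-21 = 10

10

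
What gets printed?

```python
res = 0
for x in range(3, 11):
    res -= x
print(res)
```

x=3: res = 0-3 = -3
x=4: res = (-3)-4 = -7
x=5: res = (-7)-5 = -12
x=6: res = (-12)-6 = -18
x=7: res = (-18)-7 = -25
x=8: res = (-25)-8 = -33
x=9: res = (-33)-9 = -42
x=10: res = (-42)-10 = -52

-52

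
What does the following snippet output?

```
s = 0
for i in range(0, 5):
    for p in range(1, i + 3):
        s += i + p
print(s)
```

i=0,p=1: s = 0+1 = 1
i=0,p=2: s = 1+2 = 3
i=1,p=1: s = 3+2 = 5
i=1,p=2: s = 5+3 = 8
i=1,p=3: s = 8+4 = 12
i=2,p=1: s = 12+3 = 15
i=2,p=2: s = 15+4 = 19
i=2,p=3: s = 19+5 = 24
i=2,p=4: s = 24+6 = 30
i=3,p=1: s = 30+4 = 34
i=3,p=2: s = 34+5 = 39
i=3,p=3: s = 39+6 = 45
i=3,p=4: s = 45+7 = 52
i=3,p=5: s = 52+8 = 60
i=4,p=1: s = 60+5 = 65
i=4,p=2: s = 65+6 = 71
i=4,p=3: s = 71+7 = 78
i=4,p=4: s = 78+8 = 86
i=4,p=5: s = 86+9 = 95
i=4,p=6: s = 95+10 = 105

105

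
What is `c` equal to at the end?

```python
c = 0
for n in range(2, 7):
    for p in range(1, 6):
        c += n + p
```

n=2,p=1: c = 0+3 = 3
n=2,p=2: c = 3+4 = 7
n=2,p=3: c = 7+5 = 12
n=2,p=4: c = 12+6 = 18
n=2,p=5: c = 18+7 = 25
n=3,p=1: c = 25+4 = 29
n=3,p=2: c = 29+5 = 34
n=3,p=3: c = 34+6 = 40
n=3,p=4: c = 40+7 = 47
n=3,p=5: c = 47+8 = 55
n=4,p=1: c = 55+5 = 60
n=4,p=2: c = 60+6 = 66
n=4,p=3: c = 66+7 = 73
n=4,p=4: c = 73+8 = 81
n=4,p=5: c = 81+9 = 90
n=5,p=1: c = 90+6 = 96
n=5,p=2: c = 96+7 = 103
n=5,p=3: c = 103+8 = 111
n=5,p=4: c = 111+9 = 120
n=5,p=5: c = 120+10 = 130
n=6,p=1: c = 130+7 = 137
n=6,p=2: c = 137+8 = 145
n=6,p=3: c = 145+9 = 154
n=6,p=4: c = 154+10 = 164
n=6,p=5: c = 164+11 = 175

175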